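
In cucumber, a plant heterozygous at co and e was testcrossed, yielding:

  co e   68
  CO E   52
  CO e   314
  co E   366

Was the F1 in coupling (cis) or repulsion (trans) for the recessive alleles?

The two most frequent classes are CO e (314) and co E (366); these are the parental (non-recombinant) types.
So the F1 carried CO e on one chromosome and co E on the other — the recessive alleles are on opposite chromosomes (trans / repulsion).

trans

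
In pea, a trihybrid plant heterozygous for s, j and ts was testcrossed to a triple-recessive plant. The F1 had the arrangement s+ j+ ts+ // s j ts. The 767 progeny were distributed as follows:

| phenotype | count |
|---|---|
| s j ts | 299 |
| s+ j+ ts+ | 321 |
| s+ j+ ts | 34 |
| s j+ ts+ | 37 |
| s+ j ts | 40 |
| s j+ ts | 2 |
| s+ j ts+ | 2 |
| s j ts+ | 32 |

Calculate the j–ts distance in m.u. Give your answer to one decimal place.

9.1 m.u.

The two rarest classes, s+ j ts+ and s j+ ts, are the double crossovers. Comparing them with the parentals, only the j allele has switched, so j is the middle locus and the order is ts – j – s.
Crossovers in the ts–j interval produce the single-crossover classes s+ j+ ts and s j ts+ (34 + 32 = 66) plus the double crossovers (4).
RF(ts–j) = (66 + 4) / 767 = 70/767 = 0.0913 → 9.1 m.u.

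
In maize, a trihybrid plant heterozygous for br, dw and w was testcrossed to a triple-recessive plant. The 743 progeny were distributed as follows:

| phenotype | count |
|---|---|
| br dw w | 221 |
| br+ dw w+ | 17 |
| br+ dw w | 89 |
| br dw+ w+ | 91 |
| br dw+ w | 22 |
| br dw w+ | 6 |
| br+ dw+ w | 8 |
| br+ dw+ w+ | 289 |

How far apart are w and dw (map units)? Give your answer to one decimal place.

7.1 map units

The two most frequent reciprocal classes, br dw w and br+ dw+ w+, are the parental types, so the F1 was br dw w / br+ dw+ w+.
The two rarest classes, br dw w+ and br+ dw+ w, are the double crossovers. Comparing them with the parentals, only the w allele has switched, so w is the middle locus and the order is dw – w – br.
Crossovers in the dw–w interval produce the single-crossover classes br dw+ w and br+ dw w+ (22 + 17 = 39) plus the double crossovers (14).
RF(dw–w) = (39 + 14) / 743 = 53/743 = 0.0713 → 7.1 map units.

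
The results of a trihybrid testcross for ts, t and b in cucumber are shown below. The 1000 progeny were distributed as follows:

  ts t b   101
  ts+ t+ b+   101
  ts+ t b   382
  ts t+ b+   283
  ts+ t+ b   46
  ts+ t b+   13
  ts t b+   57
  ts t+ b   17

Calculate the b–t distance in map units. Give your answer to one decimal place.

13.3 map units

The two most frequent reciprocal classes, ts+ t b and ts t+ b+, are the parental types, so the F1 was ts+ t b / ts t+ b+.
The two rarest classes, ts+ t b+ and ts t+ b, are the double crossovers. Comparing them with the parentals, only the b allele has switched, so b is the middle locus and the order is ts – b – t.
Crossovers in the b–t interval produce the single-crossover classes ts+ t+ b and ts t b+ (46 + 57 = 103) plus the double crossovers (30).
RF(b–t) = (103 + 30) / 1000 = 133/1000 = 0.1330 → 13.3 map units.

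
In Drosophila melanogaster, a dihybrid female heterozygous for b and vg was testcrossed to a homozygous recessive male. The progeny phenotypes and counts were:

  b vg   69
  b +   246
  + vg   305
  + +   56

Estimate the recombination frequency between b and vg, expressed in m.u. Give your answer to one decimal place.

18.5 m.u.

The two most frequent classes, + vg (305) and b + (246), are the parental types, so the F1 was + vg / b +.
The recombinant classes are + + and b vg: 56 + 69 = 125.
Recombination frequency = 125/676 = 0.1849 ≈ 18.5%, i.e. 18.5 m.u.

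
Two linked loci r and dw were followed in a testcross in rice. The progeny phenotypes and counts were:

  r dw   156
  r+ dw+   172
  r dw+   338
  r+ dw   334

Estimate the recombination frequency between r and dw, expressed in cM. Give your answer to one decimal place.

32.8 cM

The two most frequent classes, r+ dw (334) and r dw+ (338), are the parental types, so the F1 was r+ dw / r dw+.
The recombinant classes are r+ dw+ and r dw: 172 + 156 = 328.
Recombination frequency = 328/1000 = 0.3280 ≈ 32.8%, i.e. 32.8 cM.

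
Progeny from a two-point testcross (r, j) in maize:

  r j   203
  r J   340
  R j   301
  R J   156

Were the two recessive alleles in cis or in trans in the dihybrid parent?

The two most frequent classes are R j (301) and r J (340); these are the parental (non-recombinant) types.
So the F1 carried R j on one chromosome and r J on the other — the recessive alleles are on opposite chromosomes (trans / repulsion).

trans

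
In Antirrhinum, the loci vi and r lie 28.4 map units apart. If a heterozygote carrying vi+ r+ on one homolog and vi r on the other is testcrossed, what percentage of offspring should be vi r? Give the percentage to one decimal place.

A map distance of 28.4 map units corresponds to a recombination frequency of 0.284.
The F1 is vi+ r+ / vi r, so vi r is a parental gamete class with expected frequency (1 − r)/2 = 0.716/2 = 0.3580.
That is 0.3580 = 35.8% of the progeny.

35.8%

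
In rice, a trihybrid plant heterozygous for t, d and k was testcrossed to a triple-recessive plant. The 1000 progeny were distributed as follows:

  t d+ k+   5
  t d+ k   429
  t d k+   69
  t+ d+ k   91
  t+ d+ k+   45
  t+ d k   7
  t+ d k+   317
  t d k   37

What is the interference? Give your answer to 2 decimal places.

0.26

The two most frequent reciprocal classes, t d+ k and t+ d k+, are the parental types, so the F1 was t d+ k / t+ d k+.
The two rarest classes, t d+ k+ and t+ d k, are the double crossovers. Comparing them with the parentals, only the k allele has switched, so k is the middle locus and the order is t – k – d.
t–k: (160 + 12)/1000 = 0.1720; k–d: (82 + 12)/1000 = 0.0940.
Expected DCO frequency = 0.1720 × 0.0940 ≈ 0.01617; observed = 12/1000 ≈ 0.01200.
Coefficient of coincidence = 0.01200/0.01617 ≈ 0.74; interference = 1 − 0.74 = 0.26.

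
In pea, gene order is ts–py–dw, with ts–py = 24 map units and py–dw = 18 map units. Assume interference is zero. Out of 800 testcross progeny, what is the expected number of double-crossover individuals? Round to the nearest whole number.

35

Map distances give recombination frequencies of 0.240 and 0.180 for the two intervals.
With no interference, expected double-crossover frequency = 0.240 × 0.180 = 0.04320.
Expected number = 0.04320 × 800 = 34.56 ≈ 35.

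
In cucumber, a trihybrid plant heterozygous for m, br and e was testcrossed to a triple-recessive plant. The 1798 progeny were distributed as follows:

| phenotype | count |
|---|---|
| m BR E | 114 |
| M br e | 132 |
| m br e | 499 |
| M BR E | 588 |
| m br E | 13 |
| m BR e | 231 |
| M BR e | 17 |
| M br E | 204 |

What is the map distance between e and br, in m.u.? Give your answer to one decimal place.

25.9 m.u.

The two most frequent reciprocal classes, m br e and M BR E, are the parental types, so the F1 was m br e / M BR E.
The two rarest classes, m br E and M BR e, are the double crossovers. Comparing them with the parentals, only the e allele has switched, so e is the middle locus and the order is m – e – br.
Crossovers in the e–br interval produce the single-crossover classes m BR e and M br E (231 + 204 = 435) plus the double crossovers (30).
RF(e–br) = (435 + 30) / 1798 = 465/1798 = 0.2586 → 25.9 m.u.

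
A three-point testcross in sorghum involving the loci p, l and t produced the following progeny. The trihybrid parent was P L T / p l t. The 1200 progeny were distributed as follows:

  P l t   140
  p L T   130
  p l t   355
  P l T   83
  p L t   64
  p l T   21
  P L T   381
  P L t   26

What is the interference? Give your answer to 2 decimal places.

The two rarest classes, P L t and p l T, are the double crossovers. Comparing them with the parentals, only the t allele has switched, so t is the middle locus and the order is l – t – p.
l–t: (147 + 47)/1200 = 0.1617; t–p: (270 + 47)/1200 = 0.2642.
Expected DCO frequency = 0.1617 × 0.2642 ≈ 0.04272; observed = 47/1200 ≈ 0.03917.
Coefficient of coincidence = 0.03917/0.04272 ≈ 0.92; interference = 1 − 0.92 = 0.08.

0.08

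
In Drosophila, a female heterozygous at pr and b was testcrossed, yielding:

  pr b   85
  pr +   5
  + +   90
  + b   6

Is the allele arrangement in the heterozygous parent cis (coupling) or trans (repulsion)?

cis

The two most frequent classes are + + (90) and pr b (85); these are the parental (non-recombinant) types.
So the F1 carried + + on one chromosome and pr b on the other — the recessive alleles are on the same chromosome (cis / coupling).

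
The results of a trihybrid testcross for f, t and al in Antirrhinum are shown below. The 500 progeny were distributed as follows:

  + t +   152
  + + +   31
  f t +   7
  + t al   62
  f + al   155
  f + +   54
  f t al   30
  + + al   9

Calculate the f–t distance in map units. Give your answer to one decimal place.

15.4 map units

The two most frequent reciprocal classes, + t + and f + al, are the parental types, so the F1 was + t + / f + al.
The two rarest classes, f t + and + + al, are the double crossovers. Comparing them with the parentals, only the f allele has switched, so f is the middle locus and the order is al – f – t.
Crossovers in the f–t interval produce the single-crossover classes + + + and f t al (31 + 30 = 61) plus the double crossovers (16).
RF(f–t) = (61 + 16) / 500 = 77/500 = 0.1540 → 15.4 map units.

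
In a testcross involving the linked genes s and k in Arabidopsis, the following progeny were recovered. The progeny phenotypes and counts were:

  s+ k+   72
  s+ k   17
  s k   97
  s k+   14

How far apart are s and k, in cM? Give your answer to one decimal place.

15.5 cM

The two most frequent classes, s+ k+ (72) and s k (97), are the parental types, so the F1 was s+ k+ / s k.
The recombinant classes are s+ k and s k+: 17 + 14 = 31.
Recombination frequency = 31/200 = 0.1550 ≈ 15.5%, i.e. 15.5 cM.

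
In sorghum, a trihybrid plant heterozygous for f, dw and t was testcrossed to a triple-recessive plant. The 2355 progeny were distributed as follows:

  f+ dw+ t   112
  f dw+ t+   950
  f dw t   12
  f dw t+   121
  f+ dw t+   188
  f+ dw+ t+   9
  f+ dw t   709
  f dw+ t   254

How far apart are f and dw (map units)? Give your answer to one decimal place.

The two most frequent reciprocal classes, f+ dw t and f dw+ t+, are the parental types, so the F1 was f+ dw t / f dw+ t+.
The two rarest classes, f dw t and f+ dw+ t+, are the double crossovers. Comparing them with the parentals, only the f allele has switched, so f is the middle locus and the order is t – f – dw.
Crossovers in the f–dw interval produce the single-crossover classes f+ dw+ t and f dw t+ (112 + 121 = 233) plus the double crossovers (21).
RF(f–dw) = (233 + 21) / 2355 = 254/2355 = 0.1079 → 10.8 map units.

10.8 map units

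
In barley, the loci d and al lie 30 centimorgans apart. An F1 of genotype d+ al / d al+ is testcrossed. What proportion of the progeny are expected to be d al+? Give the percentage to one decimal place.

A map distance of 30 centimorgans corresponds to a recombination frequency of 0.300.
The F1 is d+ al / d al+, so d al+ is a parental gamete class with expected frequency (1 − r)/2 = 0.700/2 = 0.3500.
That is 0.3500 = 35.0% of the progeny.

35.0%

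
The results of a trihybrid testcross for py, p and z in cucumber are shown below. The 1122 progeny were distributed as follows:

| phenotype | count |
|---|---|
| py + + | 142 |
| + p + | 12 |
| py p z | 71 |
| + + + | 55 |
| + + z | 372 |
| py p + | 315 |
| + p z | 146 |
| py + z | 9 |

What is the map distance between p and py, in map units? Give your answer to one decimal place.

The two most frequent reciprocal classes, + + z and py p +, are the parental types, so the F1 was + + z / py p +.
The two rarest classes, py + z and + p +, are the double crossovers. Comparing them with the parentals, only the py allele has switched, so py is the middle locus and the order is p – py – z.
Crossovers in the p–py interval produce the single-crossover classes + p z and py + + (146 + 142 = 288) plus the double crossovers (21).
RF(p–py) = (288 + 21) / 1122 = 309/1122 = 0.2754 → 27.5 map units.

27.5 map units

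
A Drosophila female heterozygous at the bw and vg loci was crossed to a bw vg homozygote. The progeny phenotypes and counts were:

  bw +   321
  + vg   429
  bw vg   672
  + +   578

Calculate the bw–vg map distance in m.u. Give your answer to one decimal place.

The two most frequent classes, + + (578) and bw vg (672), are the parental types, so the F1 was + + / bw vg.
The recombinant classes are + vg and bw +: 429 + 321 = 750.
Recombination frequency = 750/2000 = 0.3750 ≈ 37.5%, i.e. 37.5 m.u.

37.5 m.u.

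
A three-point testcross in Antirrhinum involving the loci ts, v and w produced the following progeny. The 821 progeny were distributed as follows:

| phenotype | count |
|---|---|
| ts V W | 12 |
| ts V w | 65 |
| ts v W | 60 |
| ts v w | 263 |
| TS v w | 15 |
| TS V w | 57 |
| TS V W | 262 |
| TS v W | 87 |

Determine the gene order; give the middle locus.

The two most frequent reciprocal classes, ts v w and TS V W, are the parental types, so the F1 was ts v w / TS V W.
The two rarest classes, TS v w and ts V W, are the double crossovers. Comparing them with the parentals, only the ts allele has switched, so ts is the middle locus and the order is w – ts – v.

ts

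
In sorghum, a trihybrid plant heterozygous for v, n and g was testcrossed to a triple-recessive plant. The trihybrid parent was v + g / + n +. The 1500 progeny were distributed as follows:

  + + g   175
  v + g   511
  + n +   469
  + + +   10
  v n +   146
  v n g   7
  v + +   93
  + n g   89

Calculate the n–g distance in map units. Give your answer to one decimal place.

13.3 map units

The two rarest classes, v n g and + + +, are the double crossovers. Comparing them with the parentals, only the n allele has switched, so n is the middle locus and the order is g – n – v.
Crossovers in the g–n interval produce the single-crossover classes v + + and + n g (93 + 89 = 182) plus the double crossovers (17).
RF(g–n) = (182 + 17) / 1500 = 199/1500 = 0.1327 → 13.3 map units.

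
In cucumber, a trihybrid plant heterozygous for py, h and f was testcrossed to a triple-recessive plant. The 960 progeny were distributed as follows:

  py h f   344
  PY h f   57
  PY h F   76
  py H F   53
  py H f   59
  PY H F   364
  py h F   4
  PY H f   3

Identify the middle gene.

The two most frequent reciprocal classes, PY H F and py h f, are the parental types, so the F1 was PY H F / py h f.
The two rarest classes, PY H f and py h F, are the double crossovers. Comparing them with the parentals, only the f allele has switched, so f is the middle locus and the order is py – f – h.

f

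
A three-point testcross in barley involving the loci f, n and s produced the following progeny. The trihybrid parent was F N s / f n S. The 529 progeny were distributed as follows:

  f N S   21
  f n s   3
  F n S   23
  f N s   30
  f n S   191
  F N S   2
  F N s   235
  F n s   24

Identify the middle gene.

s

The two rarest classes, F N S and f n s, are the double crossovers. Comparing them with the parentals, only the s allele has switched, so s is the middle locus and the order is f – s – n.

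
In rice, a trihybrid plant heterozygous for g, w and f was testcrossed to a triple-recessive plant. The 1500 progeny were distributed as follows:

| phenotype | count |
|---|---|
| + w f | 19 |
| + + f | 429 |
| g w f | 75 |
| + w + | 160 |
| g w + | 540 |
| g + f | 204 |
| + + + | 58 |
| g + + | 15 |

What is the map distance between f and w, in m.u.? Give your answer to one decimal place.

11.1 m.u.

The two most frequent reciprocal classes, + + f and g w +, are the parental types, so the F1 was + + f / g w +.
The two rarest classes, + w f and g + +, are the double crossovers. Comparing them with the parentals, only the w allele has switched, so w is the middle locus and the order is f – w – g.
Crossovers in the f–w interval produce the single-crossover classes + + + and g w f (58 + 75 = 133) plus the double crossovers (34).
RF(f–w) = (133 + 34) / 1500 = 167/1500 = 0.1113 → 11.1 m.u.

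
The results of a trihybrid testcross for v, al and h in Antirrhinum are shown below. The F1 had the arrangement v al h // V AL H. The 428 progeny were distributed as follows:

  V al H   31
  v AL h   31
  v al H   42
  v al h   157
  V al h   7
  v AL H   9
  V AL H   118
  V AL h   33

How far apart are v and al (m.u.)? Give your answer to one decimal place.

18.2 m.u.

The two rarest classes, V al h and v AL H, are the double crossovers. Comparing them with the parentals, only the v allele has switched, so v is the middle locus and the order is h – v – al.
Crossovers in the v–al interval produce the single-crossover classes v AL h and V al H (31 + 31 = 62) plus the double crossovers (16).
RF(v–al) = (62 + 16) / 428 = 78/428 = 0.1822 → 18.2 m.u.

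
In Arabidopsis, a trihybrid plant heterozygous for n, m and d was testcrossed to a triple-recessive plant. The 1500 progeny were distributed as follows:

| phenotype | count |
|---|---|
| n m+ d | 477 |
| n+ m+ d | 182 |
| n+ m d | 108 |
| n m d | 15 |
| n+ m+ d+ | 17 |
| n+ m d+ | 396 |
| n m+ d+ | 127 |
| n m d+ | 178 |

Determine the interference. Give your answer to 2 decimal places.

0.54

The two most frequent reciprocal classes, n m+ d and n+ m d+, are the parental types, so the F1 was n m+ d / n+ m d+.
The two rarest classes, n m d and n+ m+ d+, are the double crossovers. Comparing them with the parentals, only the m allele has switched, so m is the middle locus and the order is d – m – n.
d–m: (235 + 32)/1500 = 0.1780; m–n: (360 + 32)/1500 = 0.2613.
Expected DCO frequency = 0.1780 × 0.2613 ≈ 0.04651; observed = 32/1500 ≈ 0.02133.
Coefficient of coincidence = 0.02133/0.04651 ≈ 0.46; interference = 1 − 0.46 = 0.54.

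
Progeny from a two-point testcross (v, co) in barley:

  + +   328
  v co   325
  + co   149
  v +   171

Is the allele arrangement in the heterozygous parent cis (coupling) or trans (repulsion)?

The two most frequent classes are + + (328) and v co (325); these are the parental (non-recombinant) types.
So the F1 carried + + on one chromosome and v co on the other — the recessive alleles are on the same chromosome (cis / coupling).

cis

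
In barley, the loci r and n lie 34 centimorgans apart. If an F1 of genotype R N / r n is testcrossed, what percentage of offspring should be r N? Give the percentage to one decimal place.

17.0%

A map distance of 34 centimorgans corresponds to a recombination frequency of 0.340.
The F1 is R N / r n, so r N is a recombinant gamete class with expected frequency r/2 = 0.340/2 = 0.1700.
That is 0.1700 = 17.0% of the progeny.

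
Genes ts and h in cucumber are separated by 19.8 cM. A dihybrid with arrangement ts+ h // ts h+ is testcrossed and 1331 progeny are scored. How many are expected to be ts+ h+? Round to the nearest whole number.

132

A map distance of 19.8 cM corresponds to a recombination frequency of 0.198.
The F1 is ts+ h / ts h+, so ts+ h+ is a recombinant gamete class with expected frequency r/2 = 0.198/2 = 0.0990.
Expected number = 0.0990 × 1331 = 131.77 ≈ 132.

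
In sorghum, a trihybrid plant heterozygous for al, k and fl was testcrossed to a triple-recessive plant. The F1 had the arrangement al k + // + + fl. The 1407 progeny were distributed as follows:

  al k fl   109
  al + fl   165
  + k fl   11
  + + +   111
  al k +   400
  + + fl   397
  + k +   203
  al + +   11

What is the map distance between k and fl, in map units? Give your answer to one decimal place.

The two rarest classes, al + + and + k fl, are the double crossovers. Comparing them with the parentals, only the k allele has switched, so k is the middle locus and the order is fl – k – al.
Crossovers in the fl–k interval produce the single-crossover classes al k fl and + + + (109 + 111 = 220) plus the double crossovers (22).
RF(fl–k) = (220 + 22) / 1407 = 242/1407 = 0.1720 → 17.2 map units.

17.2 map units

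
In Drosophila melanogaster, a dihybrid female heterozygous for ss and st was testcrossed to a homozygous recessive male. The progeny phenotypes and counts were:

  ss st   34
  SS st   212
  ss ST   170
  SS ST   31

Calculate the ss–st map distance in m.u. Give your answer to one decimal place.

14.5 m.u.

The two most frequent classes, SS st (212) and ss ST (170), are the parental types, so the F1 was SS st / ss ST.
The recombinant classes are SS ST and ss st: 31 + 34 = 65.
Recombination frequency = 65/447 = 0.1454 ≈ 14.5%, i.e. 14.5 m.u.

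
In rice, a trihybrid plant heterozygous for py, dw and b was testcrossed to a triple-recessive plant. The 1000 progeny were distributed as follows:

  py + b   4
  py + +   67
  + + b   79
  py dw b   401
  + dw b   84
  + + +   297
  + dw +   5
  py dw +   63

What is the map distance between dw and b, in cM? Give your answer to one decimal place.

The two most frequent reciprocal classes, py dw b and + + +, are the parental types, so the F1 was py dw b / + + +.
The two rarest classes, py + b and + dw +, are the double crossovers. Comparing them with the parentals, only the dw allele has switched, so dw is the middle locus and the order is b – dw – py.
Crossovers in the b–dw interval produce the single-crossover classes py dw + and + + b (63 + 79 = 142) plus the double crossovers (9).
RF(b–dw) = (142 + 9) / 1000 = 151/1000 = 0.1510 → 15.1 cM.

15.1 cM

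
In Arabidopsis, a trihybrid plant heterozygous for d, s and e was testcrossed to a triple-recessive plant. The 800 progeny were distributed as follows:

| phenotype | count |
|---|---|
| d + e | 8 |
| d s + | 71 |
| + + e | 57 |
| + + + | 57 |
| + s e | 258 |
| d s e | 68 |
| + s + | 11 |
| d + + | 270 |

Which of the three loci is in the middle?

e

The two most frequent reciprocal classes, d + + and + s e, are the parental types, so the F1 was d + + / + s e.
The two rarest classes, d + e and + s +, are the double crossovers. Comparing them with the parentals, only the e allele has switched, so e is the middle locus and the order is s – e – d.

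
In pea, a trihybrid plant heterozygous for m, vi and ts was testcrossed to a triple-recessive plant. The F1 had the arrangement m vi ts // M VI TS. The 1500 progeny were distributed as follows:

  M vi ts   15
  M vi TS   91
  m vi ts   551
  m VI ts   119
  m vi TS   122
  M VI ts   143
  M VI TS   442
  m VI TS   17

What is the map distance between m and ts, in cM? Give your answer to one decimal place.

The two rarest classes, M vi ts and m VI TS, are the double crossovers. Comparing them with the parentals, only the m allele has switched, so m is the middle locus and the order is vi – m – ts.
Crossovers in the m–ts interval produce the single-crossover classes m vi TS and M VI ts (122 + 143 = 265) plus the double crossovers (32).
RF(m–ts) = (265 + 32) / 1500 = 297/1500 = 0.1980 → 19.8 cM.

19.8 cM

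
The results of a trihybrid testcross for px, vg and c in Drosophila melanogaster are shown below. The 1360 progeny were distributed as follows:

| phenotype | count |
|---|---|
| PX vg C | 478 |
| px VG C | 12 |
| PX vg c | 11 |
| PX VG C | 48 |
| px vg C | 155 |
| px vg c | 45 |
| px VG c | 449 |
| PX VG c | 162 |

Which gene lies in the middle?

c

The two most frequent reciprocal classes, PX vg C and px VG c, are the parental types, so the F1 was PX vg C / px VG c.
The two rarest classes, PX vg c and px VG C, are the double crossovers. Comparing them with the parentals, only the c allele has switched, so c is the middle locus and the order is px – c – vg.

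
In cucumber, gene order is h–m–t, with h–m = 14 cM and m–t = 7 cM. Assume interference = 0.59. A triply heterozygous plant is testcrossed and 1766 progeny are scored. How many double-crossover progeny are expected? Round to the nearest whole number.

7

Map distances give recombination frequencies of 0.140 and 0.070 for the two intervals.
With interference 0.59 (so coincidence = 0.41), expected double-crossover frequency = 0.140 × 0.070 × 0.41 = 0.00402.
Expected number = 0.00402 × 1766 = 7.10 ≈ 7.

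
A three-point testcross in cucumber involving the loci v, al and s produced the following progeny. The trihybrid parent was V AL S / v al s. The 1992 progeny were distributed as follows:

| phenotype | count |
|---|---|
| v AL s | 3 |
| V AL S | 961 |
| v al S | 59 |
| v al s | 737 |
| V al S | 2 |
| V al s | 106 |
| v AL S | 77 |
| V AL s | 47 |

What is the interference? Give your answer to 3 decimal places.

The two rarest classes, V al S and v AL s, are the double crossovers. Comparing them with the parentals, only the al allele has switched, so al is the middle locus and the order is s – al – v.
s–al: (106 + 5)/1992 = 0.0557; al–v: (183 + 5)/1992 = 0.0944.
Expected DCO frequency = 0.0557 × 0.0944 ≈ 0.00526; observed = 5/1992 ≈ 0.00251.
Coefficient of coincidence = 0.00251/0.00526 ≈ 0.477; interference = 1 − 0.477 = 0.523.

0.523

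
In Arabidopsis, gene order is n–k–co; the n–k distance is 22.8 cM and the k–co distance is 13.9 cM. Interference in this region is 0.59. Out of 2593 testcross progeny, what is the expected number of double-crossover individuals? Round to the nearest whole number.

34

Map distances give recombination frequencies of 0.228 and 0.139 for the two intervals.
With interference 0.59 (so coincidence = 0.41), expected double-crossover frequency = 0.228 × 0.139 × 0.41 = 0.01299.
Expected number = 0.01299 × 2593 = 33.69 ≈ 34.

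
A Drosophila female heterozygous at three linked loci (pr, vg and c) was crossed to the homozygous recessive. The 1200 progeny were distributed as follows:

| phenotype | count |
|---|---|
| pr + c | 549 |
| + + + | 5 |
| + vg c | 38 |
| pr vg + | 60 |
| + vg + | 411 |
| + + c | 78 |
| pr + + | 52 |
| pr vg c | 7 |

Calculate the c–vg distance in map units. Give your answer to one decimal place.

The two most frequent reciprocal classes, + vg + and pr + c, are the parental types, so the F1 was + vg + / pr + c.
The two rarest classes, + + + and pr vg c, are the double crossovers. Comparing them with the parentals, only the vg allele has switched, so vg is the middle locus and the order is pr – vg – c.
Crossovers in the vg–c interval produce the single-crossover classes + vg c and pr + + (38 + 52 = 90) plus the double crossovers (12).
RF(vg–c) = (90 + 12) / 1200 = 102/1200 = 0.0850 → 8.5 map units.

8.5 map units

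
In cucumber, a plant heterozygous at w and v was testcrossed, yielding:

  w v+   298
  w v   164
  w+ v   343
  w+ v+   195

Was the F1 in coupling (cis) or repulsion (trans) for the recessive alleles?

trans

The two most frequent classes are w+ v (343) and w v+ (298); these are the parental (non-recombinant) types.
So the F1 carried w+ v on one chromosome and w v+ on the other — the recessive alleles are on opposite chromosomes (trans / repulsion).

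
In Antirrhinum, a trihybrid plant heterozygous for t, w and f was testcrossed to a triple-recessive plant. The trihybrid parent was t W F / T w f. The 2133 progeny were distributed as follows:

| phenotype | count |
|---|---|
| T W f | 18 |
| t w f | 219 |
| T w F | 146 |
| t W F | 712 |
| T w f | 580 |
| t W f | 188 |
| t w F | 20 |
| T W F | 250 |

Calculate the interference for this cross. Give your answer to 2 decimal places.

The two rarest classes, t w F and T W f, are the double crossovers. Comparing them with the parentals, only the w allele has switched, so w is the middle locus and the order is t – w – f.
t–w: (469 + 38)/2133 = 0.2377; w–f: (334 + 38)/2133 = 0.1744.
Expected DCO frequency = 0.2377 × 0.1744 ≈ 0.04145; observed = 38/2133 ≈ 0.01782.
Coefficient of coincidence = 0.01782/0.04145 ≈ 0.43; interference = 1 − 0.43 = 0.57.

0.57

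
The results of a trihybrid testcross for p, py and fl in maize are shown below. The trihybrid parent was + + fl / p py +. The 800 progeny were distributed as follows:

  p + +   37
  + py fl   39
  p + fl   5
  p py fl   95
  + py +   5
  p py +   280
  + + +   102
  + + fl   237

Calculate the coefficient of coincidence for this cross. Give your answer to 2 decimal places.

0.45

The two rarest classes, p + fl and + py +, are the double crossovers. Comparing them with the parentals, only the p allele has switched, so p is the middle locus and the order is fl – p – py.
fl–p: (197 + 10)/800 = 0.2587; p–py: (76 + 10)/800 = 0.1075.
Expected DCO frequency = 0.2587 × 0.1075 ≈ 0.02781; observed = 10/800 ≈ 0.01250.
Coefficient of coincidence = 0.01250/0.02781 ≈ 0.45.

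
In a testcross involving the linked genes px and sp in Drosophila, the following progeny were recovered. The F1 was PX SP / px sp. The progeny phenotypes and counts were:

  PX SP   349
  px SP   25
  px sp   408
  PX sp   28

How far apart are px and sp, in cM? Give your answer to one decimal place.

6.5 cM

The recombinant classes are PX sp and px SP: 28 + 25 = 53.
Recombination frequency = 53/810 = 0.0654 ≈ 6.5%, i.e. 6.5 cM.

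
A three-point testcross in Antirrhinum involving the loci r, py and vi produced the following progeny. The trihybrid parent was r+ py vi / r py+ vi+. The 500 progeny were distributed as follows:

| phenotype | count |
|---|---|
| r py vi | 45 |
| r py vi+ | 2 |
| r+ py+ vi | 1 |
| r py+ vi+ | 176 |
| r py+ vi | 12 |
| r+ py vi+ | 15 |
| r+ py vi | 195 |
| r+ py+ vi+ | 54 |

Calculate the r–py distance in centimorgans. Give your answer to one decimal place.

20.4 centimorgans

The two rarest classes, r+ py+ vi and r py vi+, are the double crossovers. Comparing them with the parentals, only the py allele has switched, so py is the middle locus and the order is r – py – vi.
Crossovers in the r–py interval produce the single-crossover classes r py vi and r+ py+ vi+ (45 + 54 = 99) plus the double crossovers (3).
RF(r–py) = (99 + 3) / 500 = 102/500 = 0.2040 → 20.4 centimorgans.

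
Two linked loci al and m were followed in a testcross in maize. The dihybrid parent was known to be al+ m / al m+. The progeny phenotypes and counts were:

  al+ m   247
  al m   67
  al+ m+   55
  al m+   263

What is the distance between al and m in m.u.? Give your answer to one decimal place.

19.3 m.u.

The recombinant classes are al+ m+ and al m: 55 + 67 = 122.
Recombination frequency = 122/632 = 0.1930 ≈ 19.3%, i.e. 19.3 m.u.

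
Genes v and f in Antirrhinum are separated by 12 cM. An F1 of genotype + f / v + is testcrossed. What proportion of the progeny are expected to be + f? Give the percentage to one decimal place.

A map distance of 12 cM corresponds to a recombination frequency of 0.120.
The F1 is + f / v +, so + f is a parental gamete class with expected frequency (1 − r)/2 = 0.880/2 = 0.4400.
That is 0.4400 = 44.0% of the progeny.

44.0%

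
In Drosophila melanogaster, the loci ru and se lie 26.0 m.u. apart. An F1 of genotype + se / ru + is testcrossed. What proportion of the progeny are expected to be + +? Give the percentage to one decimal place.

A map distance of 26.0 m.u. corresponds to a recombination frequency of 0.260.
The F1 is + se / ru +, so + + is a recombinant gamete class with expected frequency r/2 = 0.260/2 = 0.1300.
That is 0.1300 = 13.0% of the progeny.

13.0%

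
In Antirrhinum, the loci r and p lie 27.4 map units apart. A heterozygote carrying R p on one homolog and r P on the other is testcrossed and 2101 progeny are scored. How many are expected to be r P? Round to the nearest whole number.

A map distance of 27.4 map units corresponds to a recombination frequency of 0.274.
The F1 is R p / r P, so r P is a parental gamete class with expected frequency (1 − r)/2 = 0.726/2 = 0.3630.
Expected number = 0.3630 × 2101 = 762.66 ≈ 763.

763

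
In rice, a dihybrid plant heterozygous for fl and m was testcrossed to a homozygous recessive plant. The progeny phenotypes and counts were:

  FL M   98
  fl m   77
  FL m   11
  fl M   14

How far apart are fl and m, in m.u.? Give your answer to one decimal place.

The two most frequent classes, FL M (98) and fl m (77), are the parental types, so the F1 was FL M / fl m.
The recombinant classes are FL m and fl M: 11 + 14 = 25.
Recombination frequency = 25/200 = 0.1250 ≈ 12.5%, i.e. 12.5 m.u.

12.5 m.u.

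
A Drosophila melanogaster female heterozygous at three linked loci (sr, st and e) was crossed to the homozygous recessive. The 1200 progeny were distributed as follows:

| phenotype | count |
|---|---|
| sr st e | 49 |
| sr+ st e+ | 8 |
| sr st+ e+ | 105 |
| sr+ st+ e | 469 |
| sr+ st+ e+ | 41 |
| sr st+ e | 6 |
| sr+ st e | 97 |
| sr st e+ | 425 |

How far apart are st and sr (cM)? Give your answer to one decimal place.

18.0 cM

The two most frequent reciprocal classes, sr+ st+ e and sr st e+, are the parental types, so the F1 was sr+ st+ e / sr st e+.
The two rarest classes, sr st+ e and sr+ st e+, are the double crossovers. Comparing them with the parentals, only the sr allele has switched, so sr is the middle locus and the order is st – sr – e.
Crossovers in the st–sr interval produce the single-crossover classes sr+ st e and sr st+ e+ (97 + 105 = 202) plus the double crossovers (14).
RF(st–sr) = (202 + 14) / 1200 = 216/1200 = 0.1800 → 18.0 cM.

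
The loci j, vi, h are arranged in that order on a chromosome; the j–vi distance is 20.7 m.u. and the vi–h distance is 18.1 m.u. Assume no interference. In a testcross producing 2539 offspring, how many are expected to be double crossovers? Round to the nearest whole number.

Map distances give recombination frequencies of 0.207 and 0.181 for the two intervals.
With no interference, expected double-crossover frequency = 0.207 × 0.181 = 0.03747.
Expected number = 0.03747 × 2539 = 95.13 ≈ 95.

95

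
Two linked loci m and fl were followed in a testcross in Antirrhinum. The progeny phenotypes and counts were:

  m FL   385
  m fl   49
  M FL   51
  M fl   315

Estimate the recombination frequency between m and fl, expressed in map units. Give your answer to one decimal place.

The two most frequent classes, M fl (315) and m FL (385), are the parental types, so the F1 was M fl / m FL.
The recombinant classes are M FL and m fl: 51 + 49 = 100.
Recombination frequency = 100/800 = 0.1250 ≈ 12.5%, i.e. 12.5 map units.

12.5 map units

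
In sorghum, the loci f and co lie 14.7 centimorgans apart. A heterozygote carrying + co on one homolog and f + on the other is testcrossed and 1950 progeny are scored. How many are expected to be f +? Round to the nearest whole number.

832

A map distance of 14.7 centimorgans corresponds to a recombination frequency of 0.147.
The F1 is + co / f +, so f + is a parental gamete class with expected frequency (1 − r)/2 = 0.853/2 = 0.4265.
Expected number = 0.4265 × 1950 = 831.67 ≈ 832.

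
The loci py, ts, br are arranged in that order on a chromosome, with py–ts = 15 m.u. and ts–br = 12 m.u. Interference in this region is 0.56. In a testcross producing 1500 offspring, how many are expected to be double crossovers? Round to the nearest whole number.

12

Map distances give recombination frequencies of 0.150 and 0.120 for the two intervals.
With interference 0.56 (so coincidence = 0.44), expected double-crossover frequency = 0.150 × 0.120 × 0.44 = 0.00792.
Expected number = 0.00792 × 1500 = 11.88 ≈ 12.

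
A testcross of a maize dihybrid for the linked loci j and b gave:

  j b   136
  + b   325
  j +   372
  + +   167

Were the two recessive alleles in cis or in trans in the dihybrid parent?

trans

The two most frequent classes are + b (325) and j + (372); these are the parental (non-recombinant) types.
So the F1 carried + b on one chromosome and j + on the other — the recessive alleles are on opposite chromosomes (trans / repulsion).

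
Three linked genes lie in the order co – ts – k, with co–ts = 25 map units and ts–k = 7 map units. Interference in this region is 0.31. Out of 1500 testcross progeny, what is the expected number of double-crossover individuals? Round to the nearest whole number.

18

Map distances give recombination frequencies of 0.250 and 0.070 for the two intervals.
With interference 0.31 (so coincidence = 0.69), expected double-crossover frequency = 0.250 × 0.070 × 0.69 = 0.01208.
Expected number = 0.01208 × 1500 = 18.11 ≈ 18.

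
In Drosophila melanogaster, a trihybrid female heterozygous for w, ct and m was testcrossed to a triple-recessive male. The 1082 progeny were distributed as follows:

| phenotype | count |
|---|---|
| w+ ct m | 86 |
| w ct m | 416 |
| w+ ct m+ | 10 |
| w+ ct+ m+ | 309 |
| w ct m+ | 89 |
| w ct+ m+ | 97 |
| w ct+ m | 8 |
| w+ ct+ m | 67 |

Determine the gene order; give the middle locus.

The two most frequent reciprocal classes, w+ ct+ m+ and w ct m, are the parental types, so the F1 was w+ ct+ m+ / w ct m.
The two rarest classes, w+ ct m+ and w ct+ m, are the double crossovers. Comparing them with the parentals, only the ct allele has switched, so ct is the middle locus and the order is w – ct – m.

ct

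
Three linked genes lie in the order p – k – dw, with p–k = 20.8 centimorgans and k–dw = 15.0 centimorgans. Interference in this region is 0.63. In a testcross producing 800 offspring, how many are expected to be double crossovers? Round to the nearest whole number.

9

Map distances give recombination frequencies of 0.208 and 0.150 for the two intervals.
With interference 0.63 (so coincidence = 0.37), expected double-crossover frequency = 0.208 × 0.150 × 0.37 = 0.01154.
Expected number = 0.01154 × 800 = 9.24 ≈ 9.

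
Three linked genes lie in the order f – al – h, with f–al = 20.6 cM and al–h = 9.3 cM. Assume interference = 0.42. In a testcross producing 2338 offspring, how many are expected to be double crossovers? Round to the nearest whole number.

26

Map distances give recombination frequencies of 0.206 and 0.093 for the two intervals.
With interference 0.42 (so coincidence = 0.58), expected double-crossover frequency = 0.206 × 0.093 × 0.58 = 0.01111.
Expected number = 0.01111 × 2338 = 25.98 ≈ 26.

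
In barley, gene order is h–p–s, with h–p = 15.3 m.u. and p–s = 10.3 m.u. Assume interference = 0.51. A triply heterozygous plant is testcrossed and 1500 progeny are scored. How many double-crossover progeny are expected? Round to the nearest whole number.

12

Map distances give recombination frequencies of 0.153 and 0.103 for the two intervals.
With interference 0.51 (so coincidence = 0.49), expected double-crossover frequency = 0.153 × 0.103 × 0.49 = 0.00772.
Expected number = 0.00772 × 1500 = 11.58 ≈ 12.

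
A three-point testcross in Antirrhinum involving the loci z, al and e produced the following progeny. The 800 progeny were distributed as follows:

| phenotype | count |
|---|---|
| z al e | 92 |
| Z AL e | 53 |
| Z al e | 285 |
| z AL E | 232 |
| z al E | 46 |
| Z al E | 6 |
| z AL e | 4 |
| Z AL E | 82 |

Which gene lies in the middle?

The two most frequent reciprocal classes, z AL E and Z al e, are the parental types, so the F1 was z AL E / Z al e.
The two rarest classes, z AL e and Z al E, are the double crossovers. Comparing them with the parentals, only the e allele has switched, so e is the middle locus and the order is z – e – al.

e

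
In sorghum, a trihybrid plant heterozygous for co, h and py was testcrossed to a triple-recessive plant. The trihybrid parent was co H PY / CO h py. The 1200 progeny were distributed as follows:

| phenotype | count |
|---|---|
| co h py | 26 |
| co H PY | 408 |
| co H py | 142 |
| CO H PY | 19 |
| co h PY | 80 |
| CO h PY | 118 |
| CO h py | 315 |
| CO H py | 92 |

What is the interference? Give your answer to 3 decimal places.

The two rarest classes, CO H PY and co h py, are the double crossovers. Comparing them with the parentals, only the co allele has switched, so co is the middle locus and the order is h – co – py.
h–co: (172 + 45)/1200 = 0.1808; co–py: (260 + 45)/1200 = 0.2542.
Expected DCO frequency = 0.1808 × 0.2542 ≈ 0.04596; observed = 45/1200 ≈ 0.03750.
Coefficient of coincidence = 0.03750/0.04596 ≈ 0.816; interference = 1 − 0.816 = 0.184.

0.184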